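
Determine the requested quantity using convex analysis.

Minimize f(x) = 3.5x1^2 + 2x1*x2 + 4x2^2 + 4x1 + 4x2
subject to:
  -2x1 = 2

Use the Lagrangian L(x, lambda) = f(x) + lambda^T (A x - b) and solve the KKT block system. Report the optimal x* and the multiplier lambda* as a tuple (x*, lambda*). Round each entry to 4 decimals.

Form the Lagrangian:
  L(x, lambda) = (1/2) x^T Q x + c^T x + lambda^T (A x - b)
Stationarity (grad_x L = 0): Q x + c + A^T lambda = 0.
Primal feasibility: A x = b.

This gives the KKT block system:
  [ Q   A^T ] [ x     ]   [-c ]
  [ A    0  ] [ lambda ] = [ b ]

Solving the linear system:
  x*      = (-1, -0.25)
  lambda* = (-1.75)
  f(x*)   = -0.75

x* = (-1, -0.25), lambda* = (-1.75)


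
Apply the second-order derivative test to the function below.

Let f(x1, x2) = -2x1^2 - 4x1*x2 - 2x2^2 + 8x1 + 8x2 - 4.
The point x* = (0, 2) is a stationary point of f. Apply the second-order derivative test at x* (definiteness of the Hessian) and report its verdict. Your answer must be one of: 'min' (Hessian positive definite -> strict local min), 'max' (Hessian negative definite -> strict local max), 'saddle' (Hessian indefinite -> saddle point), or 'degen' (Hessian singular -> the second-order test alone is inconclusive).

Compute the Hessian H = grad^2 f:
  H = [[-4, -4], [-4, -4]]
Verify stationarity: grad f(x*) = H x* + g = (0, 0).
Eigenvalues of H: -8, 0.
H has a zero eigenvalue (singular; negative semidefinite but not definite), so H is neither positive definite, negative definite, nor indefinite. The second-order test alone is inconclusive -> degen.
(Indeed, f is constant along the null direction of H through x*, so x* is not a strict local extremum.)

degen


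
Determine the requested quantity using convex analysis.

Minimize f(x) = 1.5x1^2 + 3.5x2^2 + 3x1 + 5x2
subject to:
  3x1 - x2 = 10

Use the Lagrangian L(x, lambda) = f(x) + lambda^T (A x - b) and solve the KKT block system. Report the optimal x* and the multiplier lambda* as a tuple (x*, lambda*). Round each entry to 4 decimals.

Form the Lagrangian:
  L(x, lambda) = (1/2) x^T Q x + c^T x + lambda^T (A x - b)
Stationarity (grad_x L = 0): Q x + c + A^T lambda = 0.
Primal feasibility: A x = b.

This gives the KKT block system:
  [ Q   A^T ] [ x     ]   [-c ]
  [ A    0  ] [ lambda ] = [ b ]

Solving the linear system:
  x*      = (2.9091, -1.2727)
  lambda* = (-3.9091)
  f(x*)   = 20.7273

x* = (2.9091, -1.2727), lambda* = (-3.9091)


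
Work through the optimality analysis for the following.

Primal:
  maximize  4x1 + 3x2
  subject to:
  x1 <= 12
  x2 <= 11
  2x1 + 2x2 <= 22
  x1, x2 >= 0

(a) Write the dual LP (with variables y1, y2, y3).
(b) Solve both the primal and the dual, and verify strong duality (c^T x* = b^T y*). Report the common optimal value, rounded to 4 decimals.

The standard primal-dual pair for 'max c^T x s.t. A x <= b, x >= 0' is:
  Dual:  min b^T y  s.t.  A^T y >= c,  y >= 0.

So the dual LP is:
  minimize  12y1 + 11y2 + 22y3
  subject to:
    y1 + 2y3 >= 4
    y2 + 2y3 >= 3
    y1, y2, y3 >= 0

Solving the primal: x* = (11, 0).
  primal value c^T x* = 44.
Solving the dual: y* = (0, 0, 2).
  dual value b^T y* = 44.
Strong duality: c^T x* = b^T y*. Confirmed.

44


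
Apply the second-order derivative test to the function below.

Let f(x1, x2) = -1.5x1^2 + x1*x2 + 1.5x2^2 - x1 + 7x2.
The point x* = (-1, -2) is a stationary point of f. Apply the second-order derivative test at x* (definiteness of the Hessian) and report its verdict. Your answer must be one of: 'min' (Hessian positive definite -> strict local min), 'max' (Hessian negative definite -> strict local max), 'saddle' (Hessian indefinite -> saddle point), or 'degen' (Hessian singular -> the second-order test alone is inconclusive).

Compute the Hessian H = grad^2 f:
  H = [[-3, 1], [1, 3]]
Verify stationarity: grad f(x*) = H x* + g = (0, 0).
Eigenvalues of H: -3.1623, 3.1623.
Eigenvalues have mixed signs, so H is indefinite -> x* is a saddle point.

saddle


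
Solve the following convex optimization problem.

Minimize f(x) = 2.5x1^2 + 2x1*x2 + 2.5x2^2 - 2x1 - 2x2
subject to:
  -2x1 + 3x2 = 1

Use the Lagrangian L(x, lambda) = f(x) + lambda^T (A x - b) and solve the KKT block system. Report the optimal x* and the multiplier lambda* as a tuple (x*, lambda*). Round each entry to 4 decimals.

Form the Lagrangian:
  L(x, lambda) = (1/2) x^T Q x + c^T x + lambda^T (A x - b)
Stationarity (grad_x L = 0): Q x + c + A^T lambda = 0.
Primal feasibility: A x = b.

This gives the KKT block system:
  [ Q   A^T ] [ x     ]   [-c ]
  [ A    0  ] [ lambda ] = [ b ]

Solving the linear system:
  x*      = (0.1573, 0.4382)
  lambda* = (-0.1685)
  f(x*)   = -0.5112

x* = (0.1573, 0.4382), lambda* = (-0.1685)


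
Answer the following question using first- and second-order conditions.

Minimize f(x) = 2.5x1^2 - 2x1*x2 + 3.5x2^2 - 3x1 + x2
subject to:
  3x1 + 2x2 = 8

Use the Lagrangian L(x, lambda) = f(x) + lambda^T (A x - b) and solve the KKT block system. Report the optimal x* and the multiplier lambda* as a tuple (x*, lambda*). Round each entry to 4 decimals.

Form the Lagrangian:
  L(x, lambda) = (1/2) x^T Q x + c^T x + lambda^T (A x - b)
Stationarity (grad_x L = 0): Q x + c + A^T lambda = 0.
Primal feasibility: A x = b.

This gives the KKT block system:
  [ Q   A^T ] [ x     ]   [-c ]
  [ A    0  ] [ lambda ] = [ b ]

Solving the linear system:
  x*      = (2.0374, 0.9439)
  lambda* = (-1.7664)
  f(x*)   = 4.4813

x* = (2.0374, 0.9439), lambda* = (-1.7664)


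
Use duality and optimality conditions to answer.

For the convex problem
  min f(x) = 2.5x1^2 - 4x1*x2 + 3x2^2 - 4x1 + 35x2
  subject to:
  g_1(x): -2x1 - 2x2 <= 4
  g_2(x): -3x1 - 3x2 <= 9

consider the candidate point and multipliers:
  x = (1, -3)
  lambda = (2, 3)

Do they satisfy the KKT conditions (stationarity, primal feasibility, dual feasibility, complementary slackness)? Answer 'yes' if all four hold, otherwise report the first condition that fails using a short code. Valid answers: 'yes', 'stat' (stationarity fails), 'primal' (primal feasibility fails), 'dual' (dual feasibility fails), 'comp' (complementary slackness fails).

Gradient of f: grad f(x) = Q x + c = (13, 13)
Constraint values g_i(x) = a_i^T x - b_i:
  g_1((1, -3)) = 0
  g_2((1, -3)) = -3
Stationarity residual: grad f(x) + sum_i lambda_i a_i = (0, 0)
  -> stationarity OK
Primal feasibility (all g_i <= 0): OK
Dual feasibility (all lambda_i >= 0): OK
Complementary slackness (lambda_i * g_i(x) = 0 for all i): FAILS

Verdict: the first failing condition is complementary_slackness -> comp.

comp


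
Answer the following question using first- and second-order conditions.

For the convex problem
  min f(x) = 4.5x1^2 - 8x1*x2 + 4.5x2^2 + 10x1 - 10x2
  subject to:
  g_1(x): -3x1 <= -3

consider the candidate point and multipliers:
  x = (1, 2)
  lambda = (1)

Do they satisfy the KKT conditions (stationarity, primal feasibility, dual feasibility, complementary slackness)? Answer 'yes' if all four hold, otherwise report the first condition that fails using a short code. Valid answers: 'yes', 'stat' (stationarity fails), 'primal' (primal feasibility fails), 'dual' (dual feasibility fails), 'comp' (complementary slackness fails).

Gradient of f: grad f(x) = Q x + c = (3, 0)
Constraint values g_i(x) = a_i^T x - b_i:
  g_1((1, 2)) = 0
Stationarity residual: grad f(x) + sum_i lambda_i a_i = (0, 0)
  -> stationarity OK
Primal feasibility (all g_i <= 0): OK
Dual feasibility (all lambda_i >= 0): OK
Complementary slackness (lambda_i * g_i(x) = 0 for all i): OK

Verdict: yes, KKT holds.

yes


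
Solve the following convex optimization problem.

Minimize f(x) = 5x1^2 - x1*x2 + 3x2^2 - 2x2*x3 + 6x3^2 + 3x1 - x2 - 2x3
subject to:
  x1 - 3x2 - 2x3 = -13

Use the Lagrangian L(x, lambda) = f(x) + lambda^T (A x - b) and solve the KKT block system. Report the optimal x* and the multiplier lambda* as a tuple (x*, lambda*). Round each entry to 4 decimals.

Form the Lagrangian:
  L(x, lambda) = (1/2) x^T Q x + c^T x + lambda^T (A x - b)
Stationarity (grad_x L = 0): Q x + c + A^T lambda = 0.
Primal feasibility: A x = b.

This gives the KKT block system:
  [ Q   A^T ] [ x     ]   [-c ]
  [ A    0  ] [ lambda ] = [ b ]

Solving the linear system:
  x*      = (-0.4948, 3.1425, 1.5389)
  lambda* = (5.0907)
  f(x*)   = 29.237

x* = (-0.4948, 3.1425, 1.5389), lambda* = (5.0907)


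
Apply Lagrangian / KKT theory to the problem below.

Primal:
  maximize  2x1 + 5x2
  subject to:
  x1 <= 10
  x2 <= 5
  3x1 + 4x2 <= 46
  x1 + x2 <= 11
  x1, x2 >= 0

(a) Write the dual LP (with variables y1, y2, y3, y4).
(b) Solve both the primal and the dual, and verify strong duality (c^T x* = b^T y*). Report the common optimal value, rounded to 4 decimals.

The standard primal-dual pair for 'max c^T x s.t. A x <= b, x >= 0' is:
  Dual:  min b^T y  s.t.  A^T y >= c,  y >= 0.

So the dual LP is:
  minimize  10y1 + 5y2 + 46y3 + 11y4
  subject to:
    y1 + 3y3 + y4 >= 2
    y2 + 4y3 + y4 >= 5
    y1, y2, y3, y4 >= 0

Solving the primal: x* = (6, 5).
  primal value c^T x* = 37.
Solving the dual: y* = (0, 3, 0, 2).
  dual value b^T y* = 37.
Strong duality: c^T x* = b^T y*. Confirmed.

37


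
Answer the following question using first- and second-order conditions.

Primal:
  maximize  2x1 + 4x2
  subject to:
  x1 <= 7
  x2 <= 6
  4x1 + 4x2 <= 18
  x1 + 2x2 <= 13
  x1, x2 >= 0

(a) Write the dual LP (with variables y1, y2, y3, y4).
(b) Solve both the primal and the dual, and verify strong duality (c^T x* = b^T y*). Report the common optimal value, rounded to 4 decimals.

The standard primal-dual pair for 'max c^T x s.t. A x <= b, x >= 0' is:
  Dual:  min b^T y  s.t.  A^T y >= c,  y >= 0.

So the dual LP is:
  minimize  7y1 + 6y2 + 18y3 + 13y4
  subject to:
    y1 + 4y3 + y4 >= 2
    y2 + 4y3 + 2y4 >= 4
    y1, y2, y3, y4 >= 0

Solving the primal: x* = (0, 4.5).
  primal value c^T x* = 18.
Solving the dual: y* = (0, 0, 1, 0).
  dual value b^T y* = 18.
Strong duality: c^T x* = b^T y*. Confirmed.

18


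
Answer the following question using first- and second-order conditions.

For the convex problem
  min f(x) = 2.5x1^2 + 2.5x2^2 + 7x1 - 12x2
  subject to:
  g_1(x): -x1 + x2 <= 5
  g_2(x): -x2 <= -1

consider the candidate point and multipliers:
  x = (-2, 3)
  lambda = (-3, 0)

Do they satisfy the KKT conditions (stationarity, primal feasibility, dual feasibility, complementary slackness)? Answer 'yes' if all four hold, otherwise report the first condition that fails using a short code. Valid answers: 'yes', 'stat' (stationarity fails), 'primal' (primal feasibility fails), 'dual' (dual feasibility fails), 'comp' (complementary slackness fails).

Gradient of f: grad f(x) = Q x + c = (-3, 3)
Constraint values g_i(x) = a_i^T x - b_i:
  g_1((-2, 3)) = 0
  g_2((-2, 3)) = -2
Stationarity residual: grad f(x) + sum_i lambda_i a_i = (0, 0)
  -> stationarity OK
Primal feasibility (all g_i <= 0): OK
Dual feasibility (all lambda_i >= 0): FAILS
Complementary slackness (lambda_i * g_i(x) = 0 for all i): OK

Verdict: the first failing condition is dual_feasibility -> dual.

dual


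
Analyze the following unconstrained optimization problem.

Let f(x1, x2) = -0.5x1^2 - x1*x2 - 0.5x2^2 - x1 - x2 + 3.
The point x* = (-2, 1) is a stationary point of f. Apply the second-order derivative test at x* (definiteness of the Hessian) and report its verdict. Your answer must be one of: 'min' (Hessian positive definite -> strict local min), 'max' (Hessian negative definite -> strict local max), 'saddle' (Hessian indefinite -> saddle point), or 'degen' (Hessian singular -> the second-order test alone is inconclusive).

Compute the Hessian H = grad^2 f:
  H = [[-1, -1], [-1, -1]]
Verify stationarity: grad f(x*) = H x* + g = (0, 0).
Eigenvalues of H: -2, 0.
H has a zero eigenvalue (singular; negative semidefinite but not definite), so H is neither positive definite, negative definite, nor indefinite. The second-order test alone is inconclusive -> degen.
(Indeed, f is constant along the null direction of H through x*, so x* is not a strict local extremum.)

degen


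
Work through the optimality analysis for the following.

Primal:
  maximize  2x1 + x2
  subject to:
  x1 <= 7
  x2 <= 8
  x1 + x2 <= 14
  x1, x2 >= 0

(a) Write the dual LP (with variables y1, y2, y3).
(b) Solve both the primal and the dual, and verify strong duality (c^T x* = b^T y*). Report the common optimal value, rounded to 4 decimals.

The standard primal-dual pair for 'max c^T x s.t. A x <= b, x >= 0' is:
  Dual:  min b^T y  s.t.  A^T y >= c,  y >= 0.

So the dual LP is:
  minimize  7y1 + 8y2 + 14y3
  subject to:
    y1 + y3 >= 2
    y2 + y3 >= 1
    y1, y2, y3 >= 0

Solving the primal: x* = (7, 7).
  primal value c^T x* = 21.
Solving the dual: y* = (1, 0, 1).
  dual value b^T y* = 21.
Strong duality: c^T x* = b^T y*. Confirmed.

21


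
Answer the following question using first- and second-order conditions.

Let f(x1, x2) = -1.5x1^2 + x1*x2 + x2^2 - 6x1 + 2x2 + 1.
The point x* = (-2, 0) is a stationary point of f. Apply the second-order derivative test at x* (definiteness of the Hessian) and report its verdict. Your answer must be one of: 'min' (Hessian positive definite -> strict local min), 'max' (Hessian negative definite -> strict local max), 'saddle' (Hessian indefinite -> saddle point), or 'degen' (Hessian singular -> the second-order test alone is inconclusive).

Compute the Hessian H = grad^2 f:
  H = [[-3, 1], [1, 2]]
Verify stationarity: grad f(x*) = H x* + g = (0, 0).
Eigenvalues of H: -3.1926, 2.1926.
Eigenvalues have mixed signs, so H is indefinite -> x* is a saddle point.

saddle


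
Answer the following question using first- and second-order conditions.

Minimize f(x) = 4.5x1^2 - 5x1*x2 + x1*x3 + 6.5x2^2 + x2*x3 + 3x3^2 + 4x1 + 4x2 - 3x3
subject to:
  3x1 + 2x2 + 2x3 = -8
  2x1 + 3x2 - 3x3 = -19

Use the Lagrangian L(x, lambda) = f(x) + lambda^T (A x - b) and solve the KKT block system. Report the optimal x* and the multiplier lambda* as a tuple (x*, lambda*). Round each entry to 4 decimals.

Form the Lagrangian:
  L(x, lambda) = (1/2) x^T Q x + c^T x + lambda^T (A x - b)
Stationarity (grad_x L = 0): Q x + c + A^T lambda = 0.
Primal feasibility: A x = b.

This gives the KKT block system:
  [ Q   A^T ] [ x     ]   [-c ]
  [ A    0  ] [ lambda ] = [ b ]

Solving the linear system:
  x*      = (-2.7251, -2.2145, 2.3021)
  lambda* = (0.7468, 2.4556)
  f(x*)   = 12.9829

x* = (-2.7251, -2.2145, 2.3021), lambda* = (0.7468, 2.4556)


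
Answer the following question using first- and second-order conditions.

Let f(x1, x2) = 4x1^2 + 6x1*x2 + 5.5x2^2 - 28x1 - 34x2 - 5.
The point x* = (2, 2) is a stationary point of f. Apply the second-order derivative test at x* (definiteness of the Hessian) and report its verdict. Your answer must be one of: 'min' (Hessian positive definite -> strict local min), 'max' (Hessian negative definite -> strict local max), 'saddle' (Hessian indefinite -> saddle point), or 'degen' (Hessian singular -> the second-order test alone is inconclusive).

Compute the Hessian H = grad^2 f:
  H = [[8, 6], [6, 11]]
Verify stationarity: grad f(x*) = H x* + g = (0, 0).
Eigenvalues of H: 3.3153, 15.6847.
Both eigenvalues > 0, so H is positive definite -> x* is a strict local min.

min


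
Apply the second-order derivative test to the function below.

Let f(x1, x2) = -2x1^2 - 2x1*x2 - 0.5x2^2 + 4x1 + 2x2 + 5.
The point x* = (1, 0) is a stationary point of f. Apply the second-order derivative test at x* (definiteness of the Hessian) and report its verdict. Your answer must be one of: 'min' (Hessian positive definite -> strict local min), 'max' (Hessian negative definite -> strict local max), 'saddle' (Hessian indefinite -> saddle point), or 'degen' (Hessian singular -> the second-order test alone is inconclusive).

Compute the Hessian H = grad^2 f:
  H = [[-4, -2], [-2, -1]]
Verify stationarity: grad f(x*) = H x* + g = (0, 0).
Eigenvalues of H: -5, 0.
H has a zero eigenvalue (singular; negative semidefinite but not definite), so H is neither positive definite, negative definite, nor indefinite. The second-order test alone is inconclusive -> degen.
(Indeed, f is constant along the null direction of H through x*, so x* is not a strict local extremum.)

degen


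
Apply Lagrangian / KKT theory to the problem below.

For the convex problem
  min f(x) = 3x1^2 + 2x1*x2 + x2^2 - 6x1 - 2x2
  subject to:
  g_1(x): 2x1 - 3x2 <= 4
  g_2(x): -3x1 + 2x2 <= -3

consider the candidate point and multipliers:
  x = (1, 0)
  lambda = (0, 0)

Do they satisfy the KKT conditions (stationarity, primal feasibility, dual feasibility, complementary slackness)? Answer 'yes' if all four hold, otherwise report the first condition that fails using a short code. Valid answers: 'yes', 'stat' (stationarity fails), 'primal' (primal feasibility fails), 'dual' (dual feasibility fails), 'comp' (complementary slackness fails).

Gradient of f: grad f(x) = Q x + c = (0, 0)
Constraint values g_i(x) = a_i^T x - b_i:
  g_1((1, 0)) = -2
  g_2((1, 0)) = 0
Stationarity residual: grad f(x) + sum_i lambda_i a_i = (0, 0)
  -> stationarity OK
Primal feasibility (all g_i <= 0): OK
Dual feasibility (all lambda_i >= 0): OK
Complementary slackness (lambda_i * g_i(x) = 0 for all i): OK

Verdict: yes, KKT holds.

yes


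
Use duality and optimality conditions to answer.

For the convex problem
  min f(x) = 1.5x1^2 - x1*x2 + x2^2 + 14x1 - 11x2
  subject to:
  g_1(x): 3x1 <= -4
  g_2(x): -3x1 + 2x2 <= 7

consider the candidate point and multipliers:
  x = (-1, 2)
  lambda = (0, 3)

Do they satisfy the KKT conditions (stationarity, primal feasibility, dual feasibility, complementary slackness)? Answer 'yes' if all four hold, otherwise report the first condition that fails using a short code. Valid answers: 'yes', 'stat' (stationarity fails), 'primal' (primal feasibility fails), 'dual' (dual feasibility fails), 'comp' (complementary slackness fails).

Gradient of f: grad f(x) = Q x + c = (9, -6)
Constraint values g_i(x) = a_i^T x - b_i:
  g_1((-1, 2)) = 1
  g_2((-1, 2)) = 0
Stationarity residual: grad f(x) + sum_i lambda_i a_i = (0, 0)
  -> stationarity OK
Primal feasibility (all g_i <= 0): FAILS
Dual feasibility (all lambda_i >= 0): OK
Complementary slackness (lambda_i * g_i(x) = 0 for all i): OK

Verdict: the first failing condition is primal_feasibility -> primal.

primal


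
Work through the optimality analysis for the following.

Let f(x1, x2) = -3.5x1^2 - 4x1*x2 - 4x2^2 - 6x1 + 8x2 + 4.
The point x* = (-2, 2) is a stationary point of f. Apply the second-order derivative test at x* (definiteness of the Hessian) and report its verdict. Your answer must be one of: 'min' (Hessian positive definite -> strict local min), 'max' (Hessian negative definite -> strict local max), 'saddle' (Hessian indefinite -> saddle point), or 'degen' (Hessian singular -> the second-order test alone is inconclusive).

Compute the Hessian H = grad^2 f:
  H = [[-7, -4], [-4, -8]]
Verify stationarity: grad f(x*) = H x* + g = (0, 0).
Eigenvalues of H: -11.5311, -3.4689.
Both eigenvalues < 0, so H is negative definite -> x* is a strict local max.

max


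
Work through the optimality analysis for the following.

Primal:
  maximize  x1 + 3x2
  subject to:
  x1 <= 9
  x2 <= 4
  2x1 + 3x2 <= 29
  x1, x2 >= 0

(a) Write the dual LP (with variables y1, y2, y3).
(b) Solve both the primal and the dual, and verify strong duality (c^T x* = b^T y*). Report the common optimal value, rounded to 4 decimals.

The standard primal-dual pair for 'max c^T x s.t. A x <= b, x >= 0' is:
  Dual:  min b^T y  s.t.  A^T y >= c,  y >= 0.

So the dual LP is:
  minimize  9y1 + 4y2 + 29y3
  subject to:
    y1 + 2y3 >= 1
    y2 + 3y3 >= 3
    y1, y2, y3 >= 0

Solving the primal: x* = (8.5, 4).
  primal value c^T x* = 20.5.
Solving the dual: y* = (0, 1.5, 0.5).
  dual value b^T y* = 20.5.
Strong duality: c^T x* = b^T y*. Confirmed.

20.5


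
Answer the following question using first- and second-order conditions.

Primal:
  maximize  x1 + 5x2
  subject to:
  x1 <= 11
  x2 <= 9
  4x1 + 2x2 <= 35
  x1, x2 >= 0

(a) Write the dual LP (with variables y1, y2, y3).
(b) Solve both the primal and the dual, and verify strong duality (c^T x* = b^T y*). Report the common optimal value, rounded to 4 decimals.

The standard primal-dual pair for 'max c^T x s.t. A x <= b, x >= 0' is:
  Dual:  min b^T y  s.t.  A^T y >= c,  y >= 0.

So the dual LP is:
  minimize  11y1 + 9y2 + 35y3
  subject to:
    y1 + 4y3 >= 1
    y2 + 2y3 >= 5
    y1, y2, y3 >= 0

Solving the primal: x* = (4.25, 9).
  primal value c^T x* = 49.25.
Solving the dual: y* = (0, 4.5, 0.25).
  dual value b^T y* = 49.25.
Strong duality: c^T x* = b^T y*. Confirmed.

49.25


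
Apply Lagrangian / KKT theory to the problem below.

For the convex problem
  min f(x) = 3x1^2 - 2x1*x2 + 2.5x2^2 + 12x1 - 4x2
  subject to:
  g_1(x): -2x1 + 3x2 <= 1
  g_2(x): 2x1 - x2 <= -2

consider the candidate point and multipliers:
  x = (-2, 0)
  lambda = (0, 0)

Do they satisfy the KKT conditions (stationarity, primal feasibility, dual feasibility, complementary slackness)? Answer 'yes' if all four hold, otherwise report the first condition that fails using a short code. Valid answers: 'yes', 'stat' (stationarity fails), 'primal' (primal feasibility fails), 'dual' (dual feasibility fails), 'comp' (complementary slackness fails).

Gradient of f: grad f(x) = Q x + c = (0, 0)
Constraint values g_i(x) = a_i^T x - b_i:
  g_1((-2, 0)) = 3
  g_2((-2, 0)) = -2
Stationarity residual: grad f(x) + sum_i lambda_i a_i = (0, 0)
  -> stationarity OK
Primal feasibility (all g_i <= 0): FAILS
Dual feasibility (all lambda_i >= 0): OK
Complementary slackness (lambda_i * g_i(x) = 0 for all i): OK

Verdict: the first failing condition is primal_feasibility -> primal.

primal


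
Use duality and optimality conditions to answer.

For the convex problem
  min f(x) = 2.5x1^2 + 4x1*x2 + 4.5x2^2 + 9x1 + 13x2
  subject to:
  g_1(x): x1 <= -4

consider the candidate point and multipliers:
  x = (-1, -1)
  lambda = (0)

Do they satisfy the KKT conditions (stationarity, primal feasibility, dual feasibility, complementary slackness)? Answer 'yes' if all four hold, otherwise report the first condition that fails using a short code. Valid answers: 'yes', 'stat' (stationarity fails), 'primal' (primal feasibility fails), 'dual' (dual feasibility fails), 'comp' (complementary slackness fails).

Gradient of f: grad f(x) = Q x + c = (0, 0)
Constraint values g_i(x) = a_i^T x - b_i:
  g_1((-1, -1)) = 3
Stationarity residual: grad f(x) + sum_i lambda_i a_i = (0, 0)
  -> stationarity OK
Primal feasibility (all g_i <= 0): FAILS
Dual feasibility (all lambda_i >= 0): OK
Complementary slackness (lambda_i * g_i(x) = 0 for all i): OK

Verdict: the first failing condition is primal_feasibility -> primal.

primal


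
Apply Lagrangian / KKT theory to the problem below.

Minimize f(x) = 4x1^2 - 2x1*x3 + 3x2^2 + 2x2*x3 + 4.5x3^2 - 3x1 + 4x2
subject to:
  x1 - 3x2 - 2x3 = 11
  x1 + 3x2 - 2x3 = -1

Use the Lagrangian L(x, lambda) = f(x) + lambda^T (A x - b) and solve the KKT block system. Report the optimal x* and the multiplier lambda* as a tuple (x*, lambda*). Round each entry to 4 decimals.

Form the Lagrangian:
  L(x, lambda) = (1/2) x^T Q x + c^T x + lambda^T (A x - b)
Stationarity (grad_x L = 0): Q x + c + A^T lambda = 0.
Primal feasibility: A x = b.

This gives the KKT block system:
  [ Q   A^T ] [ x     ]   [-c ]
  [ A    0  ] [ lambda ] = [ b ]

Solving the linear system:
  x*      = (1.3636, -2, -1.8182)
  lambda* = (-7.7121, -3.8333)
  f(x*)   = 34.4545

x* = (1.3636, -2, -1.8182), lambda* = (-7.7121, -3.8333)


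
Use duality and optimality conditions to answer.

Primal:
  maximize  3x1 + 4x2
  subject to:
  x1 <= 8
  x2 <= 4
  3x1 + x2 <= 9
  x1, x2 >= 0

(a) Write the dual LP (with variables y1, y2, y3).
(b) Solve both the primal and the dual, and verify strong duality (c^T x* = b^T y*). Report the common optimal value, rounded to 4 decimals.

The standard primal-dual pair for 'max c^T x s.t. A x <= b, x >= 0' is:
  Dual:  min b^T y  s.t.  A^T y >= c,  y >= 0.

So the dual LP is:
  minimize  8y1 + 4y2 + 9y3
  subject to:
    y1 + 3y3 >= 3
    y2 + y3 >= 4
    y1, y2, y3 >= 0

Solving the primal: x* = (1.6667, 4).
  primal value c^T x* = 21.
Solving the dual: y* = (0, 3, 1).
  dual value b^T y* = 21.
Strong duality: c^T x* = b^T y*. Confirmed.

21


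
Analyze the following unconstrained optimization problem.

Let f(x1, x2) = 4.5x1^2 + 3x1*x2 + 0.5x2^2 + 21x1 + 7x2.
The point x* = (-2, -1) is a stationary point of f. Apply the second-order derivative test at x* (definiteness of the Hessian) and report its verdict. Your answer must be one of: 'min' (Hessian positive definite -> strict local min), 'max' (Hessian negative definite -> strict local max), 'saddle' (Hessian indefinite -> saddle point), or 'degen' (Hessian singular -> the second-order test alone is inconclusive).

Compute the Hessian H = grad^2 f:
  H = [[9, 3], [3, 1]]
Verify stationarity: grad f(x*) = H x* + g = (0, 0).
Eigenvalues of H: 0, 10.
H has a zero eigenvalue (singular; positive semidefinite but not definite), so H is neither positive definite, negative definite, nor indefinite. The second-order test alone is inconclusive -> degen.
(Indeed, f is constant along the null direction of H through x*, so x* is not a strict local extremum.)

degen


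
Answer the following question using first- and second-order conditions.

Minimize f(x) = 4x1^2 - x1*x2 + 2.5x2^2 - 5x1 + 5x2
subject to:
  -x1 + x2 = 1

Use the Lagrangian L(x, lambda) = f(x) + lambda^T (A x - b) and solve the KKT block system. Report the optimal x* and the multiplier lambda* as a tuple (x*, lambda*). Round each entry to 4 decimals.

Form the Lagrangian:
  L(x, lambda) = (1/2) x^T Q x + c^T x + lambda^T (A x - b)
Stationarity (grad_x L = 0): Q x + c + A^T lambda = 0.
Primal feasibility: A x = b.

This gives the KKT block system:
  [ Q   A^T ] [ x     ]   [-c ]
  [ A    0  ] [ lambda ] = [ b ]

Solving the linear system:
  x*      = (-0.3636, 0.6364)
  lambda* = (-8.5455)
  f(x*)   = 6.7727

x* = (-0.3636, 0.6364), lambda* = (-8.5455)


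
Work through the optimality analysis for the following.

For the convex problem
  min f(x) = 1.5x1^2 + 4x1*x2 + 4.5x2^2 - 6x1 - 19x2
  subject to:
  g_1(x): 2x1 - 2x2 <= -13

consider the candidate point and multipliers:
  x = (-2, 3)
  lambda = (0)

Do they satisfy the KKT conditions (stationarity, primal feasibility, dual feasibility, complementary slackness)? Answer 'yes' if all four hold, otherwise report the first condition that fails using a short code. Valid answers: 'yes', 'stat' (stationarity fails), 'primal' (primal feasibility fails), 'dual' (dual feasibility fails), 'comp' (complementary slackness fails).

Gradient of f: grad f(x) = Q x + c = (0, 0)
Constraint values g_i(x) = a_i^T x - b_i:
  g_1((-2, 3)) = 3
Stationarity residual: grad f(x) + sum_i lambda_i a_i = (0, 0)
  -> stationarity OK
Primal feasibility (all g_i <= 0): FAILS
Dual feasibility (all lambda_i >= 0): OK
Complementary slackness (lambda_i * g_i(x) = 0 for all i): OK

Verdict: the first failing condition is primal_feasibility -> primal.

primal


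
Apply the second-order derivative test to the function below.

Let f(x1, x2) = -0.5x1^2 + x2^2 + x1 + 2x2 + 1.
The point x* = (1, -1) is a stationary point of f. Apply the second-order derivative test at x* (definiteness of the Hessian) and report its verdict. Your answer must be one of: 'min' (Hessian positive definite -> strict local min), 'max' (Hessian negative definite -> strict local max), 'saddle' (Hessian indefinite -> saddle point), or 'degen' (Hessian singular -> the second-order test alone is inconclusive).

Compute the Hessian H = grad^2 f:
  H = [[-1, 0], [0, 2]]
Verify stationarity: grad f(x*) = H x* + g = (0, 0).
Eigenvalues of H: -1, 2.
Eigenvalues have mixed signs, so H is indefinite -> x* is a saddle point.

saddle


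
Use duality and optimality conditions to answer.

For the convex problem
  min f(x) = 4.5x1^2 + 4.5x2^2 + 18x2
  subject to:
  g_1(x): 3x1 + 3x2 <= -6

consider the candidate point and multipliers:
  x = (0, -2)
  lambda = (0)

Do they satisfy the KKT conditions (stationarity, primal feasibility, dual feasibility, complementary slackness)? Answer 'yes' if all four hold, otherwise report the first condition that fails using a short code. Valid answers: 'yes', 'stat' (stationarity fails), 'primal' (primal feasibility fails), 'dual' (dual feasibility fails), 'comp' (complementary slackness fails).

Gradient of f: grad f(x) = Q x + c = (0, 0)
Constraint values g_i(x) = a_i^T x - b_i:
  g_1((0, -2)) = 0
Stationarity residual: grad f(x) + sum_i lambda_i a_i = (0, 0)
  -> stationarity OK
Primal feasibility (all g_i <= 0): OK
Dual feasibility (all lambda_i >= 0): OK
Complementary slackness (lambda_i * g_i(x) = 0 for all i): OK

Verdict: yes, KKT holds.

yes


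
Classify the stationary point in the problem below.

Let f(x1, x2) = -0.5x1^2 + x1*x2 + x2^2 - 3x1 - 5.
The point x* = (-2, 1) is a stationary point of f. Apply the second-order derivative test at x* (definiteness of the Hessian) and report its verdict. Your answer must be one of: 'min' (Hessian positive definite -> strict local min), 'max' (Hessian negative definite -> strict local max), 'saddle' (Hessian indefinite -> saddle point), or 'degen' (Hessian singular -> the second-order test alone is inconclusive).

Compute the Hessian H = grad^2 f:
  H = [[-1, 1], [1, 2]]
Verify stationarity: grad f(x*) = H x* + g = (0, 0).
Eigenvalues of H: -1.3028, 2.3028.
Eigenvalues have mixed signs, so H is indefinite -> x* is a saddle point.

saddle


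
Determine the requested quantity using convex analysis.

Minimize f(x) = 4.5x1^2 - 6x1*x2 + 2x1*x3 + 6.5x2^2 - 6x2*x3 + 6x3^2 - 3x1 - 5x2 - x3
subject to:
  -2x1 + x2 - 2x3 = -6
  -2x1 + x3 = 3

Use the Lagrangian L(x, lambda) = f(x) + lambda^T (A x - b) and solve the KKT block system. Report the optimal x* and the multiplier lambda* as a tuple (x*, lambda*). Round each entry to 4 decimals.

Form the Lagrangian:
  L(x, lambda) = (1/2) x^T Q x + c^T x + lambda^T (A x - b)
Stationarity (grad_x L = 0): Q x + c + A^T lambda = 0.
Primal feasibility: A x = b.

This gives the KKT block system:
  [ Q   A^T ] [ x     ]   [-c ]
  [ A    0  ] [ lambda ] = [ b ]

Solving the linear system:
  x*      = (0.205, 1.2303, 3.4101)
  lambda* = (10.6972, -11.5552)
  f(x*)   = 44.336

x* = (0.205, 1.2303, 3.4101), lambda* = (10.6972, -11.5552)


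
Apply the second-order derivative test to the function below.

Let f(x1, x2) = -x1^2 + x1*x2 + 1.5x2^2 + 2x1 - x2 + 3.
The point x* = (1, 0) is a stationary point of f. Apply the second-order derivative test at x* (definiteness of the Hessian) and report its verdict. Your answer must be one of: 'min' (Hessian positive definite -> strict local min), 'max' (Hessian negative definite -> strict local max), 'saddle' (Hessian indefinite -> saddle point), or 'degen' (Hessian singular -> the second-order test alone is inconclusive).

Compute the Hessian H = grad^2 f:
  H = [[-2, 1], [1, 3]]
Verify stationarity: grad f(x*) = H x* + g = (0, 0).
Eigenvalues of H: -2.1926, 3.1926.
Eigenvalues have mixed signs, so H is indefinite -> x* is a saddle point.

saddle


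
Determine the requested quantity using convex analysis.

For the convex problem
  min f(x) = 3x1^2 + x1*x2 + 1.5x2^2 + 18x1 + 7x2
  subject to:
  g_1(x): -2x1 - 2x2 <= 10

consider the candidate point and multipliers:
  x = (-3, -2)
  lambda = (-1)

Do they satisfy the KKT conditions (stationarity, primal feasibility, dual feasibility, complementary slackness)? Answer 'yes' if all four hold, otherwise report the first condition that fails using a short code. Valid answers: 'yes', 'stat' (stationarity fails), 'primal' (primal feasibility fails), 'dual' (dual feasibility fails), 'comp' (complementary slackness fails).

Gradient of f: grad f(x) = Q x + c = (-2, -2)
Constraint values g_i(x) = a_i^T x - b_i:
  g_1((-3, -2)) = 0
Stationarity residual: grad f(x) + sum_i lambda_i a_i = (0, 0)
  -> stationarity OK
Primal feasibility (all g_i <= 0): OK
Dual feasibility (all lambda_i >= 0): FAILS
Complementary slackness (lambda_i * g_i(x) = 0 for all i): OK

Verdict: the first failing condition is dual_feasibility -> dual.

dual


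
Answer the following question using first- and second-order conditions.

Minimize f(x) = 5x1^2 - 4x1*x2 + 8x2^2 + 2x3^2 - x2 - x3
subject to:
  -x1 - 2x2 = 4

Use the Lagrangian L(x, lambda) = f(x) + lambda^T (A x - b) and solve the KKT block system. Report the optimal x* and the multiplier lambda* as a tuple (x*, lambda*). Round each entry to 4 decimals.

Form the Lagrangian:
  L(x, lambda) = (1/2) x^T Q x + c^T x + lambda^T (A x - b)
Stationarity (grad_x L = 0): Q x + c + A^T lambda = 0.
Primal feasibility: A x = b.

This gives the KKT block system:
  [ Q   A^T ] [ x     ]   [-c ]
  [ A    0  ] [ lambda ] = [ b ]

Solving the linear system:
  x*      = (-1.3611, -1.3194, 0.25)
  lambda* = (-8.3333)
  f(x*)   = 17.2014

x* = (-1.3611, -1.3194, 0.25), lambda* = (-8.3333)


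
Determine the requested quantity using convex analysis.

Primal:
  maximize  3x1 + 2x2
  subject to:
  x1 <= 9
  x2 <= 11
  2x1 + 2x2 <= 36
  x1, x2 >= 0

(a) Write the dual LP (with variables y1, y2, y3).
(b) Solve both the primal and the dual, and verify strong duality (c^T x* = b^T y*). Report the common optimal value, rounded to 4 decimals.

The standard primal-dual pair for 'max c^T x s.t. A x <= b, x >= 0' is:
  Dual:  min b^T y  s.t.  A^T y >= c,  y >= 0.

So the dual LP is:
  minimize  9y1 + 11y2 + 36y3
  subject to:
    y1 + 2y3 >= 3
    y2 + 2y3 >= 2
    y1, y2, y3 >= 0

Solving the primal: x* = (9, 9).
  primal value c^T x* = 45.
Solving the dual: y* = (1, 0, 1).
  dual value b^T y* = 45.
Strong duality: c^T x* = b^T y*. Confirmed.

45


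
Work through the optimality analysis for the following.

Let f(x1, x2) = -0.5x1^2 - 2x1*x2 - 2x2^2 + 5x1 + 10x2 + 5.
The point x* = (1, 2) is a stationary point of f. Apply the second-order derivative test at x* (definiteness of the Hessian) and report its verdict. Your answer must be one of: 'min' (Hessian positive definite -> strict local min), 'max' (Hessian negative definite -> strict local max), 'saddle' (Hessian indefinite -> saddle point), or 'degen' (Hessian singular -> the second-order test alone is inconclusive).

Compute the Hessian H = grad^2 f:
  H = [[-1, -2], [-2, -4]]
Verify stationarity: grad f(x*) = H x* + g = (0, 0).
Eigenvalues of H: -5, 0.
H has a zero eigenvalue (singular; negative semidefinite but not definite), so H is neither positive definite, negative definite, nor indefinite. The second-order test alone is inconclusive -> degen.
(Indeed, f is constant along the null direction of H through x*, so x* is not a strict local extremum.)

degen


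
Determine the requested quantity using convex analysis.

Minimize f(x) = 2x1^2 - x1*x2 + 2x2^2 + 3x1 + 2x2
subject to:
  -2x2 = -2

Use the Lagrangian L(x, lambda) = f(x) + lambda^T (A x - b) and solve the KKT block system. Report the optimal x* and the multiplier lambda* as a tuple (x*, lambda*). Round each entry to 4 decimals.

Form the Lagrangian:
  L(x, lambda) = (1/2) x^T Q x + c^T x + lambda^T (A x - b)
Stationarity (grad_x L = 0): Q x + c + A^T lambda = 0.
Primal feasibility: A x = b.

This gives the KKT block system:
  [ Q   A^T ] [ x     ]   [-c ]
  [ A    0  ] [ lambda ] = [ b ]

Solving the linear system:
  x*      = (-0.5, 1)
  lambda* = (3.25)
  f(x*)   = 3.5

x* = (-0.5, 1), lambda* = (3.25)


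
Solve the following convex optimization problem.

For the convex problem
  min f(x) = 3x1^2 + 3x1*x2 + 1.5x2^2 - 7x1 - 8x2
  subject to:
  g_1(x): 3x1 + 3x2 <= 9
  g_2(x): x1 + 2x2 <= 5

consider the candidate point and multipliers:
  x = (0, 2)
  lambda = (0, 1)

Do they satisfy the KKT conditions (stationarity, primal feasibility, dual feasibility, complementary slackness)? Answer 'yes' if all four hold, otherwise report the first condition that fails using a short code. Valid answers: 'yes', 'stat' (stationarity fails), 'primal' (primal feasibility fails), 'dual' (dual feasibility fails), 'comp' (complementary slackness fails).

Gradient of f: grad f(x) = Q x + c = (-1, -2)
Constraint values g_i(x) = a_i^T x - b_i:
  g_1((0, 2)) = -3
  g_2((0, 2)) = -1
Stationarity residual: grad f(x) + sum_i lambda_i a_i = (0, 0)
  -> stationarity OK
Primal feasibility (all g_i <= 0): OK
Dual feasibility (all lambda_i >= 0): OK
Complementary slackness (lambda_i * g_i(x) = 0 for all i): FAILS

Verdict: the first failing condition is complementary_slackness -> comp.

comp


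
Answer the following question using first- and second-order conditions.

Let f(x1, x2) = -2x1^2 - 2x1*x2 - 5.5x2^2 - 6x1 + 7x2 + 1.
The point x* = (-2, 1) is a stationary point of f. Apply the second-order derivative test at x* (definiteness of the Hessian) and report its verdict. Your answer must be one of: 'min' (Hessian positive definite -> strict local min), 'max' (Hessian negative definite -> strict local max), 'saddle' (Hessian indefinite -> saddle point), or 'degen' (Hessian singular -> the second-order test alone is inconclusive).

Compute the Hessian H = grad^2 f:
  H = [[-4, -2], [-2, -11]]
Verify stationarity: grad f(x*) = H x* + g = (0, 0).
Eigenvalues of H: -11.5311, -3.4689.
Both eigenvalues < 0, so H is negative definite -> x* is a strict local max.

max


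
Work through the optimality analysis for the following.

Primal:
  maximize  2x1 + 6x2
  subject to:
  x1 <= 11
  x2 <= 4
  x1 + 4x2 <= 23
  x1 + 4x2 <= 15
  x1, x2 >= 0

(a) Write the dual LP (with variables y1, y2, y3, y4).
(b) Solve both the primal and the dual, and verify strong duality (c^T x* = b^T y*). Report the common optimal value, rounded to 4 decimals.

The standard primal-dual pair for 'max c^T x s.t. A x <= b, x >= 0' is:
  Dual:  min b^T y  s.t.  A^T y >= c,  y >= 0.

So the dual LP is:
  minimize  11y1 + 4y2 + 23y3 + 15y4
  subject to:
    y1 + y3 + y4 >= 2
    y2 + 4y3 + 4y4 >= 6
    y1, y2, y3, y4 >= 0

Solving the primal: x* = (11, 1).
  primal value c^T x* = 28.
Solving the dual: y* = (0.5, 0, 0, 1.5).
  dual value b^T y* = 28.
Strong duality: c^T x* = b^T y*. Confirmed.

28


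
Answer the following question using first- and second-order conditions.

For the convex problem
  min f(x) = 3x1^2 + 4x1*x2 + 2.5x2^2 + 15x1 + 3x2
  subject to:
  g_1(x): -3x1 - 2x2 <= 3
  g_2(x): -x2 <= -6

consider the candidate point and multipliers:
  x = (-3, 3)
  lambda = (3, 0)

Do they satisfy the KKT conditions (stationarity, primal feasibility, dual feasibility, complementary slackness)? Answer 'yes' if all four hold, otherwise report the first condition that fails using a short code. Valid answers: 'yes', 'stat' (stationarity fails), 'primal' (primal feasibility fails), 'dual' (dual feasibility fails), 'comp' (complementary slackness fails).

Gradient of f: grad f(x) = Q x + c = (9, 6)
Constraint values g_i(x) = a_i^T x - b_i:
  g_1((-3, 3)) = 0
  g_2((-3, 3)) = 3
Stationarity residual: grad f(x) + sum_i lambda_i a_i = (0, 0)
  -> stationarity OK
Primal feasibility (all g_i <= 0): FAILS
Dual feasibility (all lambda_i >= 0): OK
Complementary slackness (lambda_i * g_i(x) = 0 for all i): OK

Verdict: the first failing condition is primal_feasibility -> primal.

primal


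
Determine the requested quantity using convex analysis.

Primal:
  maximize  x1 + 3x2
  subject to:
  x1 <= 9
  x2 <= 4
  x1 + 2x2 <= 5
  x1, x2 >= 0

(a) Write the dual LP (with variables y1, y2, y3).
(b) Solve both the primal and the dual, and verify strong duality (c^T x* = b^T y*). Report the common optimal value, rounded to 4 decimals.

The standard primal-dual pair for 'max c^T x s.t. A x <= b, x >= 0' is:
  Dual:  min b^T y  s.t.  A^T y >= c,  y >= 0.

So the dual LP is:
  minimize  9y1 + 4y2 + 5y3
  subject to:
    y1 + y3 >= 1
    y2 + 2y3 >= 3
    y1, y2, y3 >= 0

Solving the primal: x* = (0, 2.5).
  primal value c^T x* = 7.5.
Solving the dual: y* = (0, 0, 1.5).
  dual value b^T y* = 7.5.
Strong duality: c^T x* = b^T y*. Confirmed.

7.5


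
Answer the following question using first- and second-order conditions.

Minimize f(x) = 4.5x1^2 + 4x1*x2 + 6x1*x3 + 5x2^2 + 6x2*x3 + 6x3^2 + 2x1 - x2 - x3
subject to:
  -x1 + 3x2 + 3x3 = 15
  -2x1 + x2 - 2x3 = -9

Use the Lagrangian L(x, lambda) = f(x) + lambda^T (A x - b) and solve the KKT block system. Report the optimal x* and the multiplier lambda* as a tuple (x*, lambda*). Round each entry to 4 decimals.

Form the Lagrangian:
  L(x, lambda) = (1/2) x^T Q x + c^T x + lambda^T (A x - b)
Stationarity (grad_x L = 0): Q x + c + A^T lambda = 0.
Primal feasibility: A x = b.

This gives the KKT block system:
  [ Q   A^T ] [ x     ]   [-c ]
  [ A    0  ] [ lambda ] = [ b ]

Solving the linear system:
  x*      = (-1.7608, -1.2318, 5.6449)
  lambda* = (-8.422, 11.7584)
  f(x*)   = 112.1106

x* = (-1.7608, -1.2318, 5.6449), lambda* = (-8.422, 11.7584)
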